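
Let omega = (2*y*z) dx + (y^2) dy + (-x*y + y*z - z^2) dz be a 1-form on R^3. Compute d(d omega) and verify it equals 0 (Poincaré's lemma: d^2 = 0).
d(d omega) = 0

Step 1: d omega = sum_{i<j} (∂f_j/∂x_i - ∂f_i/∂x_j) dx_i ∧ dx_j:
  coeff of dx ∧ dy: -2*z
  coeff of dx ∧ dz: -3*y
  coeff of dy ∧ dz: -x + z
Step 2: Apply d again to each 2-form coefficient. The only possible 3-form in R^3 is dx ∧ dy ∧ dz, with coefficient
  ∂(coeff of dy∧dz)/∂x - ∂(coeff of dx∧dz)/∂y + ∂(coeff of dx∧dy)/∂z
  = ∂/∂x (-x + z) - ∂/∂y (-3*y) + ∂/∂z (-2*z).
Each of these terms simplifies to sums of mixed partials that cancel in pairs. The result is 0 (by equality of mixed partials for smooth functions — Schwarz / Clairaut).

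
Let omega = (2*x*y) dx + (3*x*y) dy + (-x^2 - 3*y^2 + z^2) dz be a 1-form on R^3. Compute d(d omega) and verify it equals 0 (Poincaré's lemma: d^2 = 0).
d(d omega) = 0

Step 1: d omega = sum_{i<j} (∂f_j/∂x_i - ∂f_i/∂x_j) dx_i ∧ dx_j:
  coeff of dx ∧ dy: -2*x + 3*y
  coeff of dx ∧ dz: -2*x
  coeff of dy ∧ dz: -6*y
Step 2: Apply d again to each 2-form coefficient. The only possible 3-form in R^3 is dx ∧ dy ∧ dz, with coefficient
  ∂(coeff of dy∧dz)/∂x - ∂(coeff of dx∧dz)/∂y + ∂(coeff of dx∧dy)/∂z
  = ∂/∂x (-6*y) - ∂/∂y (-2*x) + ∂/∂z (-2*x + 3*y).
Each of these terms simplifies to sums of mixed partials that cancel in pairs. The result is 0 (by equality of mixed partials for smooth functions — Schwarz / Clairaut).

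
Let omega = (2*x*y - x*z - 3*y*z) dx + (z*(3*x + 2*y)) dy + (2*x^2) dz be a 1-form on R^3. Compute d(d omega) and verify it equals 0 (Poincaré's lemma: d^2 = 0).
d(d omega) = 0

Step 1: d omega = sum_{i<j} (∂f_j/∂x_i - ∂f_i/∂x_j) dx_i ∧ dx_j:
  coeff of dx ∧ dy: -2*x + 6*z
  coeff of dx ∧ dz: 5*x + 3*y
  coeff of dy ∧ dz: -3*x - 2*y
Step 2: Apply d again to each 2-form coefficient. The only possible 3-form in R^3 is dx ∧ dy ∧ dz, with coefficient
  ∂(coeff of dy∧dz)/∂x - ∂(coeff of dx∧dz)/∂y + ∂(coeff of dx∧dy)/∂z
  = ∂/∂x (-3*x - 2*y) - ∂/∂y (5*x + 3*y) + ∂/∂z (-2*x + 6*z).
Each of these terms simplifies to sums of mixed partials that cancel in pairs. The result is 0 (by equality of mixed partials for smooth functions — Schwarz / Clairaut).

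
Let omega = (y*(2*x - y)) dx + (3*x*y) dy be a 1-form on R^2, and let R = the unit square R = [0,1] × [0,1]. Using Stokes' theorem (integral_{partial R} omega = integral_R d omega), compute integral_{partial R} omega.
integral_(partial R) omega = 3/2

Stokes: integral_partial_R omega = integral_R d omega with d omega = (∂Q/∂x - ∂P/∂y) dx ∧ dy.
  ∂Q/∂x = 3*y
  ∂P/∂y = 2*x - 2*y
  integrand = ∂Q/∂x - ∂P/∂y = -2*x + 5*y.
Integrating over R: integral_0^1 integral_0^1 (-2*x + 5*y) dx dy = 3/2.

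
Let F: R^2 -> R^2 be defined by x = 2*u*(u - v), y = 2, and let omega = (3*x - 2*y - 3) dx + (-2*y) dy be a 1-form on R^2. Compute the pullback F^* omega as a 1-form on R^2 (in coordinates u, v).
F^* omega = (24*u^3 - 36*u^2*v + 12*u*v^2 - 28*u + 14*v) du + (2*u*(-6*u^2 + 6*u*v + 7)) dv

Using F^*(f dg) = (f ∘ F) d(g ∘ F), substitute each coordinate x_i by F_i(u, v) in f_i, and replace dx_i by d F_i = (∂F_i/∂u) du + (∂F_i/∂v) dv.
  For the x component: f_1(F) = 6*u^2 - 6*u*v - 7; d F_1 = (4*u - 2*v) du + (-2*u) dv
  For the y component: f_2(F) = -4; d F_2 = (0) du + (0) dv
Combining and collecting du, dv coefficients:
  coeff of du: 24*u^3 - 36*u^2*v + 12*u*v^2 - 28*u + 14*v
  coeff of dv: 2*u*(-6*u^2 + 6*u*v + 7)
F^* omega = (24*u^3 - 36*u^2*v + 12*u*v^2 - 28*u + 14*v) du + (2*u*(-6*u^2 + 6*u*v + 7)) dv.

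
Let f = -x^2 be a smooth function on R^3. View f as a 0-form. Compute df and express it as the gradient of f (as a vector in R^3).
df = (-2*x) dx + (0) dy + (0) dz; grad f = (-2*x, 0, 0)

For a 0-form f, d f = (∂f/∂x) dx + (∂f/∂y) dy + (∂f/∂z) dz. The components of the vector representation are exactly the entries of grad f in Cartesian coordinates:
  ∂f/∂x = -2*x
  ∂f/∂y = 0
  ∂f/∂z = 0.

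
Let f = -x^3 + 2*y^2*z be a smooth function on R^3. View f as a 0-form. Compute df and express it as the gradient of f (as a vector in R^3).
df = (-3*x^2) dx + (4*y*z) dy + (2*y^2) dz; grad f = (-3*x^2, 4*y*z, 2*y^2)

For a 0-form f, d f = (∂f/∂x) dx + (∂f/∂y) dy + (∂f/∂z) dz. The components of the vector representation are exactly the entries of grad f in Cartesian coordinates:
  ∂f/∂x = -3*x^2
  ∂f/∂y = 4*y*z
  ∂f/∂z = 2*y^2.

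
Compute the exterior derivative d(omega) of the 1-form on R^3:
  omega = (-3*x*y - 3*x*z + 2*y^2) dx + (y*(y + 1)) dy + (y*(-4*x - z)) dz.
d(omega) = (3*x - 4*y) dx ∧ dy + (3*x - 4*y) dx ∧ dz + (-4*x - z) dy ∧ dz

For a 1-form omega = sum_i f_i dx_i, the exterior derivative is
  d(omega) = sum_{i < j} (∂f_j/∂x_i - ∂f_i/∂x_j) dx_i ∧ dx_j.
  coefficient of dx ∧ dy: ∂f_2/∂x - ∂f_1/∂y = ∂(y*(y + 1))/∂x - ∂(-3*x*y - 3*x*z + 2*y^2)/∂y = 3*x - 4*y
  coefficient of dx ∧ dz: ∂f_3/∂x - ∂f_1/∂z = ∂(y*(-4*x - z))/∂x - ∂(-3*x*y - 3*x*z + 2*y^2)/∂z = 3*x - 4*y
  coefficient of dy ∧ dz: ∂f_3/∂y - ∂f_2/∂z = ∂(y*(-4*x - z))/∂y - ∂(y*(y + 1))/∂z = -4*x - z
Assembling: d(omega) = (3*x - 4*y) dx ∧ dy + (3*x - 4*y) dx ∧ dz + (-4*x - z) dy ∧ dz.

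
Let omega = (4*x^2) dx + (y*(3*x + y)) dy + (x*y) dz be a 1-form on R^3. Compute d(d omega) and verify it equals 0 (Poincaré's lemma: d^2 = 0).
d(d omega) = 0

Step 1: d omega = sum_{i<j} (∂f_j/∂x_i - ∂f_i/∂x_j) dx_i ∧ dx_j:
  coeff of dx ∧ dy: 3*y
  coeff of dx ∧ dz: y
  coeff of dy ∧ dz: x
Step 2: Apply d again to each 2-form coefficient. The only possible 3-form in R^3 is dx ∧ dy ∧ dz, with coefficient
  ∂(coeff of dy∧dz)/∂x - ∂(coeff of dx∧dz)/∂y + ∂(coeff of dx∧dy)/∂z
  = ∂/∂x (x) - ∂/∂y (y) + ∂/∂z (3*y).
Each of these terms simplifies to sums of mixed partials that cancel in pairs. The result is 0 (by equality of mixed partials for smooth functions — Schwarz / Clairaut).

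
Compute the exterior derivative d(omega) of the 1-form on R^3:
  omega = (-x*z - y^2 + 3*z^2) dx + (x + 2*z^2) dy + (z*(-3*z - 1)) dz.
d(omega) = (2*y + 1) dx ∧ dy + (x - 6*z) dx ∧ dz + (-4*z) dy ∧ dz

For a 1-form omega = sum_i f_i dx_i, the exterior derivative is
  d(omega) = sum_{i < j} (∂f_j/∂x_i - ∂f_i/∂x_j) dx_i ∧ dx_j.
  coefficient of dx ∧ dy: ∂f_2/∂x - ∂f_1/∂y = ∂(x + 2*z^2)/∂x - ∂(-x*z - y^2 + 3*z^2)/∂y = 2*y + 1
  coefficient of dx ∧ dz: ∂f_3/∂x - ∂f_1/∂z = ∂(z*(-3*z - 1))/∂x - ∂(-x*z - y^2 + 3*z^2)/∂z = x - 6*z
  coefficient of dy ∧ dz: ∂f_3/∂y - ∂f_2/∂z = ∂(z*(-3*z - 1))/∂y - ∂(x + 2*z^2)/∂z = -4*z
Assembling: d(omega) = (2*y + 1) dx ∧ dy + (x - 6*z) dx ∧ dz + (-4*z) dy ∧ dz.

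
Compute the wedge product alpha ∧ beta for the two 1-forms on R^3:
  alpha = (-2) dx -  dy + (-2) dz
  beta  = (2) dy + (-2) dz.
alpha ∧ beta = (-4) dx ∧ dy + (4) dx ∧ dz + (6) dy ∧ dz

Distribute the wedge, using dx_i ∧ dx_j = -dx_j ∧ dx_i and dx_i ∧ dx_i = 0. For each pair (i, j) with i < j, the coefficient of dx_i ∧ dx_j in alpha ∧ beta is (alpha_i * beta_j - alpha_j * beta_i). Collecting: alpha ∧ beta = (-4) dx ∧ dy + (4) dx ∧ dz + (6) dy ∧ dz.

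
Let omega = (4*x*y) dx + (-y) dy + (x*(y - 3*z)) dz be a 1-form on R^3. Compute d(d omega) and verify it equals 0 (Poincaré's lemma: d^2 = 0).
d(d omega) = 0

Step 1: d omega = sum_{i<j} (∂f_j/∂x_i - ∂f_i/∂x_j) dx_i ∧ dx_j:
  coeff of dx ∧ dy: -4*x
  coeff of dx ∧ dz: y - 3*z
  coeff of dy ∧ dz: x
Step 2: Apply d again to each 2-form coefficient. The only possible 3-form in R^3 is dx ∧ dy ∧ dz, with coefficient
  ∂(coeff of dy∧dz)/∂x - ∂(coeff of dx∧dz)/∂y + ∂(coeff of dx∧dy)/∂z
  = ∂/∂x (x) - ∂/∂y (y - 3*z) + ∂/∂z (-4*x).
Each of these terms simplifies to sums of mixed partials that cancel in pairs. The result is 0 (by equality of mixed partials for smooth functions — Schwarz / Clairaut).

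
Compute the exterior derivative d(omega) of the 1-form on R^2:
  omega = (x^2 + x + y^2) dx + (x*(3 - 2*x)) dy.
d(omega) = (-4*x - 2*y + 3) dx ∧ dy

For a 1-form omega = sum_i f_i dx_i, the exterior derivative is
  d(omega) = sum_{i < j} (∂f_j/∂x_i - ∂f_i/∂x_j) dx_i ∧ dx_j.
  coefficient of dx ∧ dy: ∂f_2/∂x - ∂f_1/∂y = ∂(x*(3 - 2*x))/∂x - ∂(x^2 + x + y^2)/∂y = -4*x - 2*y + 3
Assembling: d(omega) = (-4*x - 2*y + 3) dx ∧ dy.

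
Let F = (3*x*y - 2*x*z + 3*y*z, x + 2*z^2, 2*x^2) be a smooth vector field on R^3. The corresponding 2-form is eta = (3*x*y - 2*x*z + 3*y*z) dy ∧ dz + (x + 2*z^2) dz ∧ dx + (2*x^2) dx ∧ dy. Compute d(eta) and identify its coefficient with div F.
d(eta) = (3*y - 2*z) dx ∧ dy ∧ dz; div F = 3*y - 2*z

For a 2-form in R^3 of the form above, applying d gives a 3-form with coefficient ∂P/∂x + ∂Q/∂y + ∂R/∂z:
  ∂P/∂x = 3*y - 2*z
  ∂Q/∂y = 0
  ∂R/∂z = 0
Sum = 3*y - 2*z, which is exactly div F.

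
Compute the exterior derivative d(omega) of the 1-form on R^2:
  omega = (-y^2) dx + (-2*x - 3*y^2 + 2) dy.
d(omega) = (2*y - 2) dx ∧ dy

For a 1-form omega = sum_i f_i dx_i, the exterior derivative is
  d(omega) = sum_{i < j} (∂f_j/∂x_i - ∂f_i/∂x_j) dx_i ∧ dx_j.
  coefficient of dx ∧ dy: ∂f_2/∂x - ∂f_1/∂y = ∂(-2*x - 3*y^2 + 2)/∂x - ∂(-y^2)/∂y = 2*y - 2
Assembling: d(omega) = (2*y - 2) dx ∧ dy.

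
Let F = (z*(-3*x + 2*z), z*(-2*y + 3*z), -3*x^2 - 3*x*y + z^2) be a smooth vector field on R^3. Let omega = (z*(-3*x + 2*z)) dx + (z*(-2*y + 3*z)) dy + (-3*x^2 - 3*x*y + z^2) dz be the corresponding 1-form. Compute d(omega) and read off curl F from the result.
d(omega) = (-3*x + 2*y - 6*z) dy ∧ dz + (3*x + 3*y + 4*z) dz ∧ dx + (0) dx ∧ dy; curl F = (-3*x + 2*y - 6*z, 3*x + 3*y + 4*z, 0)

d omega = sum_{i<j} (∂f_j/∂x_i - ∂f_i/∂x_j) dx_i ∧ dx_j. Under the identification (dy ∧ dz, dz ∧ dx, dx ∧ dy) ↔ (e_x, e_y, e_z), the coefficients are exactly the components of curl F. Compute:
  ∂R/∂y - ∂Q/∂z = (-3*x) - (-2*y + 6*z) = -3*x + 2*y - 6*z
  ∂P/∂z - ∂R/∂x = (-3*x + 4*z) - (-6*x - 3*y) = 3*x + 3*y + 4*z
  ∂Q/∂x - ∂P/∂y = (0) - (0) = 0.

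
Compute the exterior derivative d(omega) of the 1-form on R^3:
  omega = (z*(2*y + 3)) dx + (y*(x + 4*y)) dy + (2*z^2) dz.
d(omega) = (y - 2*z) dx ∧ dy + (-2*y - 3) dx ∧ dz

For a 1-form omega = sum_i f_i dx_i, the exterior derivative is
  d(omega) = sum_{i < j} (∂f_j/∂x_i - ∂f_i/∂x_j) dx_i ∧ dx_j.
  coefficient of dx ∧ dy: ∂f_2/∂x - ∂f_1/∂y = ∂(y*(x + 4*y))/∂x - ∂(z*(2*y + 3))/∂y = y - 2*z
  coefficient of dx ∧ dz: ∂f_3/∂x - ∂f_1/∂z = ∂(2*z^2)/∂x - ∂(z*(2*y + 3))/∂z = -2*y - 3
Assembling: d(omega) = (y - 2*z) dx ∧ dy + (-2*y - 3) dx ∧ dz.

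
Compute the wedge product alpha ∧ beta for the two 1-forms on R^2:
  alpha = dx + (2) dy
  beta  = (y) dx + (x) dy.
alpha ∧ beta = (x - 2*y) dx ∧ dy

Distribute the wedge, using dx_i ∧ dx_j = -dx_j ∧ dx_i and dx_i ∧ dx_i = 0. For each pair (i, j) with i < j, the coefficient of dx_i ∧ dx_j in alpha ∧ beta is (alpha_i * beta_j - alpha_j * beta_i). Collecting: alpha ∧ beta = (x - 2*y) dx ∧ dy.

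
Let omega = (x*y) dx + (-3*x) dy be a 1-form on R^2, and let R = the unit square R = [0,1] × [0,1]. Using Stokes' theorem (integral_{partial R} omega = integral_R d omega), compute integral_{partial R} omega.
integral_(partial R) omega = -7/2

Stokes: integral_partial_R omega = integral_R d omega with d omega = (∂Q/∂x - ∂P/∂y) dx ∧ dy.
  ∂Q/∂x = -3
  ∂P/∂y = x
  integrand = ∂Q/∂x - ∂P/∂y = -x - 3.
Integrating over R: integral_0^1 integral_0^1 (-x - 3) dx dy = -7/2.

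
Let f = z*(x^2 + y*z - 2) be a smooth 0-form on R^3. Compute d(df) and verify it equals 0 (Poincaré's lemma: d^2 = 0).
d(df) = 0

Step 1: df = sum_i (∂f/∂x_i) dx_i = (2*x*z) dx + (z^2) dy + (x^2 + 2*y*z - 2) dz.
Step 2: Apply d again. Using the 1-form formula, the coefficient of dx ∧ dy in d(df) is ∂^2 f/∂x ∂y - ∂^2 f/∂y ∂x = (0) - (0) = 0 (equality of mixed partials for smooth f).
Similarly for dx ∧ dz and dy ∧ dz — all coefficients vanish. So d(df) = 0.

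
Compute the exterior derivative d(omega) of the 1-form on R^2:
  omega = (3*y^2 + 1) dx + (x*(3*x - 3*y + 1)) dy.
d(omega) = (6*x - 9*y + 1) dx ∧ dy

For a 1-form omega = sum_i f_i dx_i, the exterior derivative is
  d(omega) = sum_{i < j} (∂f_j/∂x_i - ∂f_i/∂x_j) dx_i ∧ dx_j.
  coefficient of dx ∧ dy: ∂f_2/∂x - ∂f_1/∂y = ∂(x*(3*x - 3*y + 1))/∂x - ∂(3*y^2 + 1)/∂y = 6*x - 9*y + 1
Assembling: d(omega) = (6*x - 9*y + 1) dx ∧ dy.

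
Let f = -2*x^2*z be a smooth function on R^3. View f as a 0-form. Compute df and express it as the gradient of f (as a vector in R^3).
df = (-4*x*z) dx + (0) dy + (-2*x^2) dz; grad f = (-4*x*z, 0, -2*x^2)

For a 0-form f, d f = (∂f/∂x) dx + (∂f/∂y) dy + (∂f/∂z) dz. The components of the vector representation are exactly the entries of grad f in Cartesian coordinates:
  ∂f/∂x = -4*x*z
  ∂f/∂y = 0
  ∂f/∂z = -2*x^2.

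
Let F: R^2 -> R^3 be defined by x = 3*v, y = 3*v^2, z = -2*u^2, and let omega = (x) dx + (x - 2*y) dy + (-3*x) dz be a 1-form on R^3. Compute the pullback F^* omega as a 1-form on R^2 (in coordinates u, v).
F^* omega = (36*u*v) du + (9*v*(-4*v^2 + 2*v + 1)) dv

Using F^*(f dg) = (f ∘ F) d(g ∘ F), substitute each coordinate x_i by F_i(u, v) in f_i, and replace dx_i by d F_i = (∂F_i/∂u) du + (∂F_i/∂v) dv.
  For the x component: f_1(F) = 3*v; d F_1 = (0) du + (3) dv
  For the y component: f_2(F) = 3*v*(1 - 2*v); d F_2 = (0) du + (6*v) dv
  For the z component: f_3(F) = -9*v; d F_3 = (-4*u) du + (0) dv
Combining and collecting du, dv coefficients:
  coeff of du: 36*u*v
  coeff of dv: 9*v*(-4*v^2 + 2*v + 1)
F^* omega = (36*u*v) du + (9*v*(-4*v^2 + 2*v + 1)) dv.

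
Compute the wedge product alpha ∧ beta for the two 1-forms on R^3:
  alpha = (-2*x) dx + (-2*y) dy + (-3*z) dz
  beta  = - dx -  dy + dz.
alpha ∧ beta = (2*x - 2*y) dx ∧ dy + (-2*x - 3*z) dx ∧ dz + (-2*y - 3*z) dy ∧ dz

Distribute the wedge, using dx_i ∧ dx_j = -dx_j ∧ dx_i and dx_i ∧ dx_i = 0. For each pair (i, j) with i < j, the coefficient of dx_i ∧ dx_j in alpha ∧ beta is (alpha_i * beta_j - alpha_j * beta_i). Collecting: alpha ∧ beta = (2*x - 2*y) dx ∧ dy + (-2*x - 3*z) dx ∧ dz + (-2*y - 3*z) dy ∧ dz.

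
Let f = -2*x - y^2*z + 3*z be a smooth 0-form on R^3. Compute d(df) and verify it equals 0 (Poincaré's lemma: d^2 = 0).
d(df) = 0

Step 1: df = sum_i (∂f/∂x_i) dx_i = (-2) dx + (-2*y*z) dy + (3 - y^2) dz.
Step 2: Apply d again. Using the 1-form formula, the coefficient of dx ∧ dy in d(df) is ∂^2 f/∂x ∂y - ∂^2 f/∂y ∂x = (0) - (0) = 0 (equality of mixed partials for smooth f).
Similarly for dx ∧ dz and dy ∧ dz — all coefficients vanish. So d(df) = 0.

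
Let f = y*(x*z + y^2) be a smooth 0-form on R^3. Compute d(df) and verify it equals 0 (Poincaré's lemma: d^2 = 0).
d(df) = 0

Step 1: df = sum_i (∂f/∂x_i) dx_i = (y*z) dx + (x*z + 3*y^2) dy + (x*y) dz.
Step 2: Apply d again. Using the 1-form formula, the coefficient of dx ∧ dy in d(df) is ∂^2 f/∂x ∂y - ∂^2 f/∂y ∂x = (z) - (z) = 0 (equality of mixed partials for smooth f).
Similarly for dx ∧ dz and dy ∧ dz — all coefficients vanish. So d(df) = 0.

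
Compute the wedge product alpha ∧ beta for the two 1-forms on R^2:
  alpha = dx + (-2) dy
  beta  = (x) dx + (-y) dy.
alpha ∧ beta = (2*x - y) dx ∧ dy

Distribute the wedge, using dx_i ∧ dx_j = -dx_j ∧ dx_i and dx_i ∧ dx_i = 0. For each pair (i, j) with i < j, the coefficient of dx_i ∧ dx_j in alpha ∧ beta is (alpha_i * beta_j - alpha_j * beta_i). Collecting: alpha ∧ beta = (2*x - y) dx ∧ dy.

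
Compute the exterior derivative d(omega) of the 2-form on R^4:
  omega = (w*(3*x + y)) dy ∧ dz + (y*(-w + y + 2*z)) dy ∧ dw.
d(omega) = (3*w) dx ∧ dy ∧ dz + (3*x - y) dy ∧ dz ∧ dw

For a 2-form omega = sum_{i<j} g_{ij} dx_i ∧ dx_j, the exterior derivative is
  d(omega) = sum_{i<j} d(g_{ij}) ∧ dx_i ∧ dx_j = sum_{i<j, k} (∂g_{ij}/∂x_k) dx_k ∧ dx_i ∧ dx_j.
Expand each term, using dx_k ∧ dx_i ∧ dx_j = sgn(permutation) dx_{(a)} ∧ dx_{(b)} ∧ dx_{(c)} with (a < b < c) sorted:
  d(w*(3*x + y)) includes (∂/∂x)(w*(3*x + y)) dx = (3*w) dx, which multiplied by dy ∧ dz gives (3*w) dx ∧ dy ∧ dz
  d(w*(3*x + y)) includes (∂/∂w)(w*(3*x + y)) dw = (3*x + y) dw, which multiplied by dy ∧ dz gives (3*x + y) dy ∧ dz ∧ dw
  d(y*(-w + y + 2*z)) includes (∂/∂z)(y*(-w + y + 2*z)) dz = (2*y) dz, which multiplied by dy ∧ dw gives (-2*y) dy ∧ dz ∧ dw
Collecting like 3-forms: d(omega) = (3*w) dx ∧ dy ∧ dz + (3*x - y) dy ∧ dz ∧ dw.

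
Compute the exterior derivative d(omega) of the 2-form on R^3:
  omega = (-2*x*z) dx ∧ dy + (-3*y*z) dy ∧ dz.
d(omega) = (-2*x) dx ∧ dy ∧ dz

For a 2-form omega = sum_{i<j} g_{ij} dx_i ∧ dx_j, the exterior derivative is
  d(omega) = sum_{i<j} d(g_{ij}) ∧ dx_i ∧ dx_j = sum_{i<j, k} (∂g_{ij}/∂x_k) dx_k ∧ dx_i ∧ dx_j.
Expand each term, using dx_k ∧ dx_i ∧ dx_j = sgn(permutation) dx_{(a)} ∧ dx_{(b)} ∧ dx_{(c)} with (a < b < c) sorted:
  d(-2*x*z) includes (∂/∂z)(-2*x*z) dz = (-2*x) dz, which multiplied by dx ∧ dy gives (-2*x) dx ∧ dy ∧ dz
Collecting like 3-forms: d(omega) = (-2*x) dx ∧ dy ∧ dz.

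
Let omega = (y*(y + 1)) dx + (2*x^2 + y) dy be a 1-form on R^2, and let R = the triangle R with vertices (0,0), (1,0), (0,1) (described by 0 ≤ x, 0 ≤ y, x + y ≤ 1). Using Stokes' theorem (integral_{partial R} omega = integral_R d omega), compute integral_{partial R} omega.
integral_(partial R) omega = -1/6

Stokes: integral_partial_R omega = integral_R d omega with d omega = (∂Q/∂x - ∂P/∂y) dx ∧ dy.
  ∂Q/∂x = 4*x
  ∂P/∂y = 2*y + 1
  integrand = ∂Q/∂x - ∂P/∂y = 4*x - 2*y - 1.
Integrating over R: integral_0^1 integral_0^{1-x} (4*x - 2*y - 1) dy dx = -1/6.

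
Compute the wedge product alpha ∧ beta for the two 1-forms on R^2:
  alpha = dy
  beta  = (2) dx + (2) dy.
alpha ∧ beta = (-2) dx ∧ dy

Distribute the wedge, using dx_i ∧ dx_j = -dx_j ∧ dx_i and dx_i ∧ dx_i = 0. For each pair (i, j) with i < j, the coefficient of dx_i ∧ dx_j in alpha ∧ beta is (alpha_i * beta_j - alpha_j * beta_i). Collecting: alpha ∧ beta = (-2) dx ∧ dy.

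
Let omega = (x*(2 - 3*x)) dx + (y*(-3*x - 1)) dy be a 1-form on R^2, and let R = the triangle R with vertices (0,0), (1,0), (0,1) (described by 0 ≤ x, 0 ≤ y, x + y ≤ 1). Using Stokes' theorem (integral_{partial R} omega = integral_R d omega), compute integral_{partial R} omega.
integral_(partial R) omega = -1/2

Stokes: integral_partial_R omega = integral_R d omega with d omega = (∂Q/∂x - ∂P/∂y) dx ∧ dy.
  ∂Q/∂x = -3*y
  ∂P/∂y = 0
  integrand = ∂Q/∂x - ∂P/∂y = -3*y.
Integrating over R: integral_0^1 integral_0^{1-x} (-3*y) dy dx = -1/2.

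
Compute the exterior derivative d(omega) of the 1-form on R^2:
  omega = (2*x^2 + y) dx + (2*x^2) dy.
d(omega) = (4*x - 1) dx ∧ dy

For a 1-form omega = sum_i f_i dx_i, the exterior derivative is
  d(omega) = sum_{i < j} (∂f_j/∂x_i - ∂f_i/∂x_j) dx_i ∧ dx_j.
  coefficient of dx ∧ dy: ∂f_2/∂x - ∂f_1/∂y = ∂(2*x^2)/∂x - ∂(2*x^2 + y)/∂y = 4*x - 1
Assembling: d(omega) = (4*x - 1) dx ∧ dy.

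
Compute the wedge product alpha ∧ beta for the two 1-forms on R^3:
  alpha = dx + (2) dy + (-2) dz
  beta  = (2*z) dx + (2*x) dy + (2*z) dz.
alpha ∧ beta = (2*x - 4*z) dx ∧ dy + (6*z) dx ∧ dz + (4*x + 4*z) dy ∧ dz

Distribute the wedge, using dx_i ∧ dx_j = -dx_j ∧ dx_i and dx_i ∧ dx_i = 0. For each pair (i, j) with i < j, the coefficient of dx_i ∧ dx_j in alpha ∧ beta is (alpha_i * beta_j - alpha_j * beta_i). Collecting: alpha ∧ beta = (2*x - 4*z) dx ∧ dy + (6*z) dx ∧ dz + (4*x + 4*z) dy ∧ dz.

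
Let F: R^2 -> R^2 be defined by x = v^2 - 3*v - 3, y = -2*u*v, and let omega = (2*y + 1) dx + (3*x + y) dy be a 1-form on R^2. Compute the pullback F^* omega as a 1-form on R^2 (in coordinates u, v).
F^* omega = (2*v*(2*u*v - 3*v^2 + 9*v + 9)) du + (4*u^2*v - 14*u*v^2 + 30*u*v + 18*u + 2*v - 3) dv

Using F^*(f dg) = (f ∘ F) d(g ∘ F), substitute each coordinate x_i by F_i(u, v) in f_i, and replace dx_i by d F_i = (∂F_i/∂u) du + (∂F_i/∂v) dv.
  For the x component: f_1(F) = -4*u*v + 1; d F_1 = (0) du + (2*v - 3) dv
  For the y component: f_2(F) = -2*u*v + 3*v^2 - 9*v - 9; d F_2 = (-2*v) du + (-2*u) dv
Combining and collecting du, dv coefficients:
  coeff of du: 2*v*(2*u*v - 3*v^2 + 9*v + 9)
  coeff of dv: 4*u^2*v - 14*u*v^2 + 30*u*v + 18*u + 2*v - 3
F^* omega = (2*v*(2*u*v - 3*v^2 + 9*v + 9)) du + (4*u^2*v - 14*u*v^2 + 30*u*v + 18*u + 2*v - 3) dv.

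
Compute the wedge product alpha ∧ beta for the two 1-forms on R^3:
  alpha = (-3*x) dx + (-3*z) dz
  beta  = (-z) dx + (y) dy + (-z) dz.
alpha ∧ beta = (-3*x*y) dx ∧ dy + (3*z*(x - z)) dx ∧ dz + (3*y*z) dy ∧ dz

Distribute the wedge, using dx_i ∧ dx_j = -dx_j ∧ dx_i and dx_i ∧ dx_i = 0. For each pair (i, j) with i < j, the coefficient of dx_i ∧ dx_j in alpha ∧ beta is (alpha_i * beta_j - alpha_j * beta_i). Collecting: alpha ∧ beta = (-3*x*y) dx ∧ dy + (3*z*(x - z)) dx ∧ dz + (3*y*z) dy ∧ dz.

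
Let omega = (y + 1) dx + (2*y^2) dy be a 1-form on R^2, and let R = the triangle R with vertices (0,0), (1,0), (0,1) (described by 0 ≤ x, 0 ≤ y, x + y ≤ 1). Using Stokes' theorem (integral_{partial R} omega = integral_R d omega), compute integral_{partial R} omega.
integral_(partial R) omega = -1/2

Stokes: integral_partial_R omega = integral_R d omega with d omega = (∂Q/∂x - ∂P/∂y) dx ∧ dy.
  ∂Q/∂x = 0
  ∂P/∂y = 1
  integrand = ∂Q/∂x - ∂P/∂y = -1.
Integrating over R: integral_0^1 integral_0^{1-x} (-1) dy dx = -1/2.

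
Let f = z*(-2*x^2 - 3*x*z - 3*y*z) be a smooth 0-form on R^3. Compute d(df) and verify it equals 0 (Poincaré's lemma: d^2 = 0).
d(df) = 0

Step 1: df = sum_i (∂f/∂x_i) dx_i = (z*(-4*x - 3*z)) dx + (-3*z^2) dy + (-2*x^2 - 6*x*z - 6*y*z) dz.
Step 2: Apply d again. Using the 1-form formula, the coefficient of dx ∧ dy in d(df) is ∂^2 f/∂x ∂y - ∂^2 f/∂y ∂x = (0) - (0) = 0 (equality of mixed partials for smooth f).
Similarly for dx ∧ dz and dy ∧ dz — all coefficients vanish. So d(df) = 0.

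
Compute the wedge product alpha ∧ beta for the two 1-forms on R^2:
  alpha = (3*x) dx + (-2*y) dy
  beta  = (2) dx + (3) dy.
alpha ∧ beta = (9*x + 4*y) dx ∧ dy

Distribute the wedge, using dx_i ∧ dx_j = -dx_j ∧ dx_i and dx_i ∧ dx_i = 0. For each pair (i, j) with i < j, the coefficient of dx_i ∧ dx_j in alpha ∧ beta is (alpha_i * beta_j - alpha_j * beta_i). Collecting: alpha ∧ beta = (9*x + 4*y) dx ∧ dy.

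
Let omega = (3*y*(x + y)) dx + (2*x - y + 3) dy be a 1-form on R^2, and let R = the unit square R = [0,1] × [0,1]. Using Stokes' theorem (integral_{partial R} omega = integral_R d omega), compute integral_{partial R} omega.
integral_(partial R) omega = -5/2

Stokes: integral_partial_R omega = integral_R d omega with d omega = (∂Q/∂x - ∂P/∂y) dx ∧ dy.
  ∂Q/∂x = 2
  ∂P/∂y = 3*x + 6*y
  integrand = ∂Q/∂x - ∂P/∂y = -3*x - 6*y + 2.
Integrating over R: integral_0^1 integral_0^1 (-3*x - 6*y + 2) dx dy = -5/2.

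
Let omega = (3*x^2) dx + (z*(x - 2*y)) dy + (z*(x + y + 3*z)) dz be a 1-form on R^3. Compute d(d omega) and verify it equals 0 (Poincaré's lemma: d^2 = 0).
d(d omega) = 0

Step 1: d omega = sum_{i<j} (∂f_j/∂x_i - ∂f_i/∂x_j) dx_i ∧ dx_j:
  coeff of dx ∧ dy: z
  coeff of dx ∧ dz: z
  coeff of dy ∧ dz: -x + 2*y + z
Step 2: Apply d again to each 2-form coefficient. The only possible 3-form in R^3 is dx ∧ dy ∧ dz, with coefficient
  ∂(coeff of dy∧dz)/∂x - ∂(coeff of dx∧dz)/∂y + ∂(coeff of dx∧dy)/∂z
  = ∂/∂x (-x + 2*y + z) - ∂/∂y (z) + ∂/∂z (z).
Each of these terms simplifies to sums of mixed partials that cancel in pairs. The result is 0 (by equality of mixed partials for smooth functions — Schwarz / Clairaut).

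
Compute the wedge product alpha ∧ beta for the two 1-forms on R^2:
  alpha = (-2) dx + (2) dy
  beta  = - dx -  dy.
alpha ∧ beta = (4) dx ∧ dy

Distribute the wedge, using dx_i ∧ dx_j = -dx_j ∧ dx_i and dx_i ∧ dx_i = 0. For each pair (i, j) with i < j, the coefficient of dx_i ∧ dx_j in alpha ∧ beta is (alpha_i * beta_j - alpha_j * beta_i). Collecting: alpha ∧ beta = (4) dx ∧ dy.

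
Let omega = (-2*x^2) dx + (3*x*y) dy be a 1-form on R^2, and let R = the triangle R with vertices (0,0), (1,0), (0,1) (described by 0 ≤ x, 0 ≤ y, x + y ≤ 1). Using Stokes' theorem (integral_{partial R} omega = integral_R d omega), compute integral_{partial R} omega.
integral_(partial R) omega = 1/2

Stokes: integral_partial_R omega = integral_R d omega with d omega = (∂Q/∂x - ∂P/∂y) dx ∧ dy.
  ∂Q/∂x = 3*y
  ∂P/∂y = 0
  integrand = ∂Q/∂x - ∂P/∂y = 3*y.
Integrating over R: integral_0^1 integral_0^{1-x} (3*y) dy dx = 1/2.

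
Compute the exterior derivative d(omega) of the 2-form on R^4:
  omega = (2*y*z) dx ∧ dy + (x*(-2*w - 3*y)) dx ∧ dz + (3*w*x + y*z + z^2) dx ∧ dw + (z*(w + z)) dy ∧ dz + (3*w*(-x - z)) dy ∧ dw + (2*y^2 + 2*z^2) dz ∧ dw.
d(omega) = (3*x + 2*y) dx ∧ dy ∧ dz + (-2*x - y - 2*z) dx ∧ dz ∧ dw + (-3*w - z) dx ∧ dy ∧ dw + (3*w + 4*y + z) dy ∧ dz ∧ dw

For a 2-form omega = sum_{i<j} g_{ij} dx_i ∧ dx_j, the exterior derivative is
  d(omega) = sum_{i<j} d(g_{ij}) ∧ dx_i ∧ dx_j = sum_{i<j, k} (∂g_{ij}/∂x_k) dx_k ∧ dx_i ∧ dx_j.
Expand each term, using dx_k ∧ dx_i ∧ dx_j = sgn(permutation) dx_{(a)} ∧ dx_{(b)} ∧ dx_{(c)} with (a < b < c) sorted:
  d(2*y*z) includes (∂/∂z)(2*y*z) dz = (2*y) dz, which multiplied by dx ∧ dy gives (2*y) dx ∧ dy ∧ dz
  d(x*(-2*w - 3*y)) includes (∂/∂y)(x*(-2*w - 3*y)) dy = (-3*x) dy, which multiplied by dx ∧ dz gives (3*x) dx ∧ dy ∧ dz
  d(x*(-2*w - 3*y)) includes (∂/∂w)(x*(-2*w - 3*y)) dw = (-2*x) dw, which multiplied by dx ∧ dz gives (-2*x) dx ∧ dz ∧ dw
  d(3*w*x + y*z + z^2) includes (∂/∂y)(3*w*x + y*z + z^2) dy = (z) dy, which multiplied by dx ∧ dw gives (-z) dx ∧ dy ∧ dw
  d(3*w*x + y*z + z^2) includes (∂/∂z)(3*w*x + y*z + z^2) dz = (y + 2*z) dz, which multiplied by dx ∧ dw gives (-y - 2*z) dx ∧ dz ∧ dw
  d(z*(w + z)) includes (∂/∂w)(z*(w + z)) dw = (z) dw, which multiplied by dy ∧ dz gives (z) dy ∧ dz ∧ dw
  d(3*w*(-x - z)) includes (∂/∂x)(3*w*(-x - z)) dx = (-3*w) dx, which multiplied by dy ∧ dw gives (-3*w) dx ∧ dy ∧ dw
  d(3*w*(-x - z)) includes (∂/∂z)(3*w*(-x - z)) dz = (-3*w) dz, which multiplied by dy ∧ dw gives (3*w) dy ∧ dz ∧ dw
  d(2*y^2 + 2*z^2) includes (∂/∂y)(2*y^2 + 2*z^2) dy = (4*y) dy, which multiplied by dz ∧ dw gives (4*y) dy ∧ dz ∧ dw
Collecting like 3-forms: d(omega) = (3*x + 2*y) dx ∧ dy ∧ dz + (-2*x - y - 2*z) dx ∧ dz ∧ dw + (-3*w - z) dx ∧ dy ∧ dw + (3*w + 4*y + z) dy ∧ dz ∧ dw.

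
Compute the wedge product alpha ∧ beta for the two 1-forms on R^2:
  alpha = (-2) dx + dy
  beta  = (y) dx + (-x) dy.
alpha ∧ beta = (2*x - y) dx ∧ dy

Distribute the wedge, using dx_i ∧ dx_j = -dx_j ∧ dx_i and dx_i ∧ dx_i = 0. For each pair (i, j) with i < j, the coefficient of dx_i ∧ dx_j in alpha ∧ beta is (alpha_i * beta_j - alpha_j * beta_i). Collecting: alpha ∧ beta = (2*x - y) dx ∧ dy.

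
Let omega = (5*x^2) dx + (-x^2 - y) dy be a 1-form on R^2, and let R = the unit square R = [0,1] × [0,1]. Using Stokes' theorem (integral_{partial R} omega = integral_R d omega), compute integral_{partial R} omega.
integral_(partial R) omega = -1

Stokes: integral_partial_R omega = integral_R d omega with d omega = (∂Q/∂x - ∂P/∂y) dx ∧ dy.
  ∂Q/∂x = -2*x
  ∂P/∂y = 0
  integrand = ∂Q/∂x - ∂P/∂y = -2*x.
Integrating over R: integral_0^1 integral_0^1 (-2*x) dx dy = -1.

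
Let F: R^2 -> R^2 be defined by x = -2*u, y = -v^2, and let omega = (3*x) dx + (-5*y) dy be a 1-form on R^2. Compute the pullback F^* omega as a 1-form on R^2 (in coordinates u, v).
F^* omega = (12*u) du + (-10*v^3) dv

Using F^*(f dg) = (f ∘ F) d(g ∘ F), substitute each coordinate x_i by F_i(u, v) in f_i, and replace dx_i by d F_i = (∂F_i/∂u) du + (∂F_i/∂v) dv.
  For the x component: f_1(F) = -6*u; d F_1 = (-2) du + (0) dv
  For the y component: f_2(F) = 5*v^2; d F_2 = (0) du + (-2*v) dv
Combining and collecting du, dv coefficients:
  coeff of du: 12*u
  coeff of dv: -10*v^3
F^* omega = (12*u) du + (-10*v^3) dv.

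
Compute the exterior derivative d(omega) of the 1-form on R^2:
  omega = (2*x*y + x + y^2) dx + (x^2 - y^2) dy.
d(omega) = (-2*y) dx ∧ dy

For a 1-form omega = sum_i f_i dx_i, the exterior derivative is
  d(omega) = sum_{i < j} (∂f_j/∂x_i - ∂f_i/∂x_j) dx_i ∧ dx_j.
  coefficient of dx ∧ dy: ∂f_2/∂x - ∂f_1/∂y = ∂(x^2 - y^2)/∂x - ∂(2*x*y + x + y^2)/∂y = -2*y
Assembling: d(omega) = (-2*y) dx ∧ dy.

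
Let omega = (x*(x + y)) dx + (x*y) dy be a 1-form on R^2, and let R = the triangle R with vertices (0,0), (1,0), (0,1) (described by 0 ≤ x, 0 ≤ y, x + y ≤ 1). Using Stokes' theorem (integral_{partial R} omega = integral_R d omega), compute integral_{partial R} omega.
integral_(partial R) omega = 0

Stokes: integral_partial_R omega = integral_R d omega with d omega = (∂Q/∂x - ∂P/∂y) dx ∧ dy.
  ∂Q/∂x = y
  ∂P/∂y = x
  integrand = ∂Q/∂x - ∂P/∂y = -x + y.
Integrating over R: integral_0^1 integral_0^{1-x} (-x + y) dy dx = 0.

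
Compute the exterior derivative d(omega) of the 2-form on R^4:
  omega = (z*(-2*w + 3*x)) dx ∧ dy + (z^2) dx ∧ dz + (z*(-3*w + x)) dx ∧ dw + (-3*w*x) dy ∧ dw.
d(omega) = (-2*w + 3*x) dx ∧ dy ∧ dz + (-3*w - 2*z) dx ∧ dy ∧ dw + (3*w - x) dx ∧ dz ∧ dw

For a 2-form omega = sum_{i<j} g_{ij} dx_i ∧ dx_j, the exterior derivative is
  d(omega) = sum_{i<j} d(g_{ij}) ∧ dx_i ∧ dx_j = sum_{i<j, k} (∂g_{ij}/∂x_k) dx_k ∧ dx_i ∧ dx_j.
Expand each term, using dx_k ∧ dx_i ∧ dx_j = sgn(permutation) dx_{(a)} ∧ dx_{(b)} ∧ dx_{(c)} with (a < b < c) sorted:
  d(z*(-2*w + 3*x)) includes (∂/∂z)(z*(-2*w + 3*x)) dz = (-2*w + 3*x) dz, which multiplied by dx ∧ dy gives (-2*w + 3*x) dx ∧ dy ∧ dz
  d(z*(-2*w + 3*x)) includes (∂/∂w)(z*(-2*w + 3*x)) dw = (-2*z) dw, which multiplied by dx ∧ dy gives (-2*z) dx ∧ dy ∧ dw
  d(z*(-3*w + x)) includes (∂/∂z)(z*(-3*w + x)) dz = (-3*w + x) dz, which multiplied by dx ∧ dw gives (3*w - x) dx ∧ dz ∧ dw
  d(-3*w*x) includes (∂/∂x)(-3*w*x) dx = (-3*w) dx, which multiplied by dy ∧ dw gives (-3*w) dx ∧ dy ∧ dw
Collecting like 3-forms: d(omega) = (-2*w + 3*x) dx ∧ dy ∧ dz + (-3*w - 2*z) dx ∧ dy ∧ dw + (3*w - x) dx ∧ dz ∧ dw.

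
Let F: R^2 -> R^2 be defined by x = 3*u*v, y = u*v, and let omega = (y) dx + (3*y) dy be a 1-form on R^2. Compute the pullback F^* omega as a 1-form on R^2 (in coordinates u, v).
F^* omega = (6*u*v^2) du + (6*u^2*v) dv

Using F^*(f dg) = (f ∘ F) d(g ∘ F), substitute each coordinate x_i by F_i(u, v) in f_i, and replace dx_i by d F_i = (∂F_i/∂u) du + (∂F_i/∂v) dv.
  For the x component: f_1(F) = u*v; d F_1 = (3*v) du + (3*u) dv
  For the y component: f_2(F) = 3*u*v; d F_2 = (v) du + (u) dv
Combining and collecting du, dv coefficients:
  coeff of du: 6*u*v^2
  coeff of dv: 6*u^2*v
F^* omega = (6*u*v^2) du + (6*u^2*v) dv.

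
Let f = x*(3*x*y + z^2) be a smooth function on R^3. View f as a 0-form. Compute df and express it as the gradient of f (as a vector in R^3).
df = (6*x*y + z^2) dx + (3*x^2) dy + (2*x*z) dz; grad f = (6*x*y + z^2, 3*x^2, 2*x*z)

For a 0-form f, d f = (∂f/∂x) dx + (∂f/∂y) dy + (∂f/∂z) dz. The components of the vector representation are exactly the entries of grad f in Cartesian coordinates:
  ∂f/∂x = 6*x*y + z^2
  ∂f/∂y = 3*x^2
  ∂f/∂z = 2*x*z.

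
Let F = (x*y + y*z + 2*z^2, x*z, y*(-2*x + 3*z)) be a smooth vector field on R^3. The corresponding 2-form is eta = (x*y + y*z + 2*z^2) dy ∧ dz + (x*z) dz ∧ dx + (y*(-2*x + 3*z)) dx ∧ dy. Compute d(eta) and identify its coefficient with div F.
d(eta) = (4*y) dx ∧ dy ∧ dz; div F = 4*y

For a 2-form in R^3 of the form above, applying d gives a 3-form with coefficient ∂P/∂x + ∂Q/∂y + ∂R/∂z:
  ∂P/∂x = y
  ∂Q/∂y = 0
  ∂R/∂z = 3*y
Sum = 4*y, which is exactly div F.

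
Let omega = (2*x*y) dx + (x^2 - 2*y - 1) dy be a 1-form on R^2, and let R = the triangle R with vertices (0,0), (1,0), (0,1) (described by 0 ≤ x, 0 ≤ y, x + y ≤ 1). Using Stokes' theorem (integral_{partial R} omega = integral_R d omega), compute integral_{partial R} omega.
integral_(partial R) omega = 0

Stokes: integral_partial_R omega = integral_R d omega with d omega = (∂Q/∂x - ∂P/∂y) dx ∧ dy.
  ∂Q/∂x = 2*x
  ∂P/∂y = 2*x
  integrand = ∂Q/∂x - ∂P/∂y = 0.
Integrating over R: integral_0^1 integral_0^{1-x} (0) dy dx = 0.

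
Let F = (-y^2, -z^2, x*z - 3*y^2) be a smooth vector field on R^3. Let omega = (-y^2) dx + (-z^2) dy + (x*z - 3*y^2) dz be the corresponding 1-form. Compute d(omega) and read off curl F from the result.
d(omega) = (-6*y + 2*z) dy ∧ dz + (-z) dz ∧ dx + (2*y) dx ∧ dy; curl F = (-6*y + 2*z, -z, 2*y)

d omega = sum_{i<j} (∂f_j/∂x_i - ∂f_i/∂x_j) dx_i ∧ dx_j. Under the identification (dy ∧ dz, dz ∧ dx, dx ∧ dy) ↔ (e_x, e_y, e_z), the coefficients are exactly the components of curl F. Compute:
  ∂R/∂y - ∂Q/∂z = (-6*y) - (-2*z) = -6*y + 2*z
  ∂P/∂z - ∂R/∂x = (0) - (z) = -z
  ∂Q/∂x - ∂P/∂y = (0) - (-2*y) = 2*y.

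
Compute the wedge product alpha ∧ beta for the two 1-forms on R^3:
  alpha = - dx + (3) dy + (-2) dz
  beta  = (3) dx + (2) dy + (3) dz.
alpha ∧ beta = (-11) dx ∧ dy + (3) dx ∧ dz + (13) dy ∧ dz

Distribute the wedge, using dx_i ∧ dx_j = -dx_j ∧ dx_i and dx_i ∧ dx_i = 0. For each pair (i, j) with i < j, the coefficient of dx_i ∧ dx_j in alpha ∧ beta is (alpha_i * beta_j - alpha_j * beta_i). Collecting: alpha ∧ beta = (-11) dx ∧ dy + (3) dx ∧ dz + (13) dy ∧ dz.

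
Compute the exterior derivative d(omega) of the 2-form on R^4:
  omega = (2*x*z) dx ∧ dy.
d(omega) = (2*x) dx ∧ dy ∧ dz

For a 2-form omega = sum_{i<j} g_{ij} dx_i ∧ dx_j, the exterior derivative is
  d(omega) = sum_{i<j} d(g_{ij}) ∧ dx_i ∧ dx_j = sum_{i<j, k} (∂g_{ij}/∂x_k) dx_k ∧ dx_i ∧ dx_j.
Expand each term, using dx_k ∧ dx_i ∧ dx_j = sgn(permutation) dx_{(a)} ∧ dx_{(b)} ∧ dx_{(c)} with (a < b < c) sorted:
  d(2*x*z) includes (∂/∂z)(2*x*z) dz = (2*x) dz, which multiplied by dx ∧ dy gives (2*x) dx ∧ dy ∧ dz
Collecting like 3-forms: d(omega) = (2*x) dx ∧ dy ∧ dz.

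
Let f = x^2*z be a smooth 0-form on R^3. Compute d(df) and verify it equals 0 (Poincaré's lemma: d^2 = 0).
d(df) = 0

Step 1: df = sum_i (∂f/∂x_i) dx_i = (2*x*z) dx + (0) dy + (x^2) dz.
Step 2: Apply d again. Using the 1-form formula, the coefficient of dx ∧ dy in d(df) is ∂^2 f/∂x ∂y - ∂^2 f/∂y ∂x = (0) - (0) = 0 (equality of mixed partials for smooth f).
Similarly for dx ∧ dz and dy ∧ dz — all coefficients vanish. So d(df) = 0.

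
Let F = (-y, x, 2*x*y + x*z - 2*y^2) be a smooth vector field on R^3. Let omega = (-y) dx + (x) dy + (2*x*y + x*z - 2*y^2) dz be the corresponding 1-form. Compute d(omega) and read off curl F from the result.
d(omega) = (2*x - 4*y) dy ∧ dz + (-2*y - z) dz ∧ dx + (2) dx ∧ dy; curl F = (2*x - 4*y, -2*y - z, 2)

d omega = sum_{i<j} (∂f_j/∂x_i - ∂f_i/∂x_j) dx_i ∧ dx_j. Under the identification (dy ∧ dz, dz ∧ dx, dx ∧ dy) ↔ (e_x, e_y, e_z), the coefficients are exactly the components of curl F. Compute:
  ∂R/∂y - ∂Q/∂z = (2*x - 4*y) - (0) = 2*x - 4*y
  ∂P/∂z - ∂R/∂x = (0) - (2*y + z) = -2*y - z
  ∂Q/∂x - ∂P/∂y = (1) - (-1) = 2.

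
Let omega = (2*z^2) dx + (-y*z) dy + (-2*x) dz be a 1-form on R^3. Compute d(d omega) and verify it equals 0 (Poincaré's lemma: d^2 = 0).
d(d omega) = 0

Step 1: d omega = sum_{i<j} (∂f_j/∂x_i - ∂f_i/∂x_j) dx_i ∧ dx_j:
  coeff of dx ∧ dy: 0
  coeff of dx ∧ dz: -4*z - 2
  coeff of dy ∧ dz: y
Step 2: Apply d again to each 2-form coefficient. The only possible 3-form in R^3 is dx ∧ dy ∧ dz, with coefficient
  ∂(coeff of dy∧dz)/∂x - ∂(coeff of dx∧dz)/∂y + ∂(coeff of dx∧dy)/∂z
  = ∂/∂x (y) - ∂/∂y (-4*z - 2) + ∂/∂z (0).
Each of these terms simplifies to sums of mixed partials that cancel in pairs. The result is 0 (by equality of mixed partials for smooth functions — Schwarz / Clairaut).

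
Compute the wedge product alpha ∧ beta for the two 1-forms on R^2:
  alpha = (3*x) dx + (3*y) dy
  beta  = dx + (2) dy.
alpha ∧ beta = (6*x - 3*y) dx ∧ dy

Distribute the wedge, using dx_i ∧ dx_j = -dx_j ∧ dx_i and dx_i ∧ dx_i = 0. For each pair (i, j) with i < j, the coefficient of dx_i ∧ dx_j in alpha ∧ beta is (alpha_i * beta_j - alpha_j * beta_i). Collecting: alpha ∧ beta = (6*x - 3*y) dx ∧ dy.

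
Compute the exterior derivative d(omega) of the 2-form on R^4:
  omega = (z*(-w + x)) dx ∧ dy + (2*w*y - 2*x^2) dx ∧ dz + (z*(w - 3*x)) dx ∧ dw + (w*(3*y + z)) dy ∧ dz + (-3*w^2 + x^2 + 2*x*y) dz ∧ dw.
d(omega) = (-3*w + x) dx ∧ dy ∧ dz + (-z) dx ∧ dy ∧ dw + (-w + 5*x + 4*y) dx ∧ dz ∧ dw + (2*x + 3*y + z) dy ∧ dz ∧ dw

For a 2-form omega = sum_{i<j} g_{ij} dx_i ∧ dx_j, the exterior derivative is
  d(omega) = sum_{i<j} d(g_{ij}) ∧ dx_i ∧ dx_j = sum_{i<j, k} (∂g_{ij}/∂x_k) dx_k ∧ dx_i ∧ dx_j.
Expand each term, using dx_k ∧ dx_i ∧ dx_j = sgn(permutation) dx_{(a)} ∧ dx_{(b)} ∧ dx_{(c)} with (a < b < c) sorted:
  d(z*(-w + x)) includes (∂/∂z)(z*(-w + x)) dz = (-w + x) dz, which multiplied by dx ∧ dy gives (-w + x) dx ∧ dy ∧ dz
  d(z*(-w + x)) includes (∂/∂w)(z*(-w + x)) dw = (-z) dw, which multiplied by dx ∧ dy gives (-z) dx ∧ dy ∧ dw
  d(2*w*y - 2*x^2) includes (∂/∂y)(2*w*y - 2*x^2) dy = (2*w) dy, which multiplied by dx ∧ dz gives (-2*w) dx ∧ dy ∧ dz
  d(2*w*y - 2*x^2) includes (∂/∂w)(2*w*y - 2*x^2) dw = (2*y) dw, which multiplied by dx ∧ dz gives (2*y) dx ∧ dz ∧ dw
  d(z*(w - 3*x)) includes (∂/∂z)(z*(w - 3*x)) dz = (w - 3*x) dz, which multiplied by dx ∧ dw gives (-w + 3*x) dx ∧ dz ∧ dw
  d(w*(3*y + z)) includes (∂/∂w)(w*(3*y + z)) dw = (3*y + z) dw, which multiplied by dy ∧ dz gives (3*y + z) dy ∧ dz ∧ dw
  d(-3*w^2 + x^2 + 2*x*y) includes (∂/∂x)(-3*w^2 + x^2 + 2*x*y) dx = (2*x + 2*y) dx, which multiplied by dz ∧ dw gives (2*x + 2*y) dx ∧ dz ∧ dw
  d(-3*w^2 + x^2 + 2*x*y) includes (∂/∂y)(-3*w^2 + x^2 + 2*x*y) dy = (2*x) dy, which multiplied by dz ∧ dw gives (2*x) dy ∧ dz ∧ dw
Collecting like 3-forms: d(omega) = (-3*w + x) dx ∧ dy ∧ dz + (-z) dx ∧ dy ∧ dw + (-w + 5*x + 4*y) dx ∧ dz ∧ dw + (2*x + 3*y + z) dy ∧ dz ∧ dw.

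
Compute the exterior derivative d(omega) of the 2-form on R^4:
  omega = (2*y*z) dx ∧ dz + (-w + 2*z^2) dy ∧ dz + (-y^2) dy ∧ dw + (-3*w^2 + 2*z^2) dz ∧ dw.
d(omega) = (-2*z) dx ∧ dy ∧ dz + (-1) dy ∧ dz ∧ dw

For a 2-form omega = sum_{i<j} g_{ij} dx_i ∧ dx_j, the exterior derivative is
  d(omega) = sum_{i<j} d(g_{ij}) ∧ dx_i ∧ dx_j = sum_{i<j, k} (∂g_{ij}/∂x_k) dx_k ∧ dx_i ∧ dx_j.
Expand each term, using dx_k ∧ dx_i ∧ dx_j = sgn(permutation) dx_{(a)} ∧ dx_{(b)} ∧ dx_{(c)} with (a < b < c) sorted:
  d(2*y*z) includes (∂/∂y)(2*y*z) dy = (2*z) dy, which multiplied by dx ∧ dz gives (-2*z) dx ∧ dy ∧ dz
  d(-w + 2*z^2) includes (∂/∂w)(-w + 2*z^2) dw = (-1) dw, which multiplied by dy ∧ dz gives (-1) dy ∧ dz ∧ dw
Collecting like 3-forms: d(omega) = (-2*z) dx ∧ dy ∧ dz + (-1) dy ∧ dz ∧ dw.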